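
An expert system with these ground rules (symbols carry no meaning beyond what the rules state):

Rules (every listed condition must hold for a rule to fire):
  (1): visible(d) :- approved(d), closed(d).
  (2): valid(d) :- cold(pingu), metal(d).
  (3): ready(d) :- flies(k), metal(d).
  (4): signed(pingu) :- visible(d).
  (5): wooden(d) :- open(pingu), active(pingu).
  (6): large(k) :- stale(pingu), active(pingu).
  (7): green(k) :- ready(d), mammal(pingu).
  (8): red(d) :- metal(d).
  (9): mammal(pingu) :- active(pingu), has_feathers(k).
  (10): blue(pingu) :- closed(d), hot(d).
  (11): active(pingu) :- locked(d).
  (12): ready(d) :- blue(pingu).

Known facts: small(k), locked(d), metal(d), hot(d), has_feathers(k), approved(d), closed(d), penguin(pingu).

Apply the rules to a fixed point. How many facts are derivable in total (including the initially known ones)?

Round 1: (1) [visible(d) :- approved(d), closed(d).]; (8) [red(d) :- metal(d).]; (10) [blue(pingu) :- closed(d), hot(d).]; (11) [active(pingu) :- locked(d).]. Adds visible(d), red(d), blue(pingu), active(pingu).
Round 2: (4) [signed(pingu) :- visible(d).]; (9) [mammal(pingu) :- active(pingu), has_feathers(k).]; (12) [ready(d) :- blue(pingu).]. Adds signed(pingu), mammal(pingu), ready(d).
Round 3: (7) [green(k) :- ready(d), mammal(pingu).]. Adds green(k).
Closure: {active(pingu), approved(d), blue(pingu), closed(d), green(k), has_feathers(k), hot(d), locked(d), mammal(pingu), metal(d), penguin(pingu), ready(d), red(d), signed(pingu), small(k), visible(d)} — 16 facts.

16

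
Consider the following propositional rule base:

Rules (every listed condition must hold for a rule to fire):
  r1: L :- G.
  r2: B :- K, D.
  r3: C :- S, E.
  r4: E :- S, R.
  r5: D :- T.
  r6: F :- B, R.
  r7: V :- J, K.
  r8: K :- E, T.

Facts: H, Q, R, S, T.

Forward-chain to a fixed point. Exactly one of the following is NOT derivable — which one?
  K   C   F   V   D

V

Round 1 — r4, r5, derive E, D.
Round 2 — r3, r8, derive C, K.
Round 3 — r2, derive B.
Round 4 — r6, derive F.
Derived: K (round 2), F (round 4), D (round 1), C (round 2). V never appears in any round.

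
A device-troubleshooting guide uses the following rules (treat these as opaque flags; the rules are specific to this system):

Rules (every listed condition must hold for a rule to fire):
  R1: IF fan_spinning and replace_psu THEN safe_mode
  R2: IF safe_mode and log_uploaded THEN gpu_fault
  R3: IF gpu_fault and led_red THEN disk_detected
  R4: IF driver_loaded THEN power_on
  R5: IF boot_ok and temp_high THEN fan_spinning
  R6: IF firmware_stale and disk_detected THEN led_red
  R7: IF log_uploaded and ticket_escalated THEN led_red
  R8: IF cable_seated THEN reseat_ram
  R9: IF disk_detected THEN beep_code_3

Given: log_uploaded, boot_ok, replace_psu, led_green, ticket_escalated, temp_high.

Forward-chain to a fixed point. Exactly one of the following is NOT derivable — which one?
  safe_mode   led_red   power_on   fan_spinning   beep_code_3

Round 1 — R5, R7, derive fan_spinning, led_red.
Round 2 — R1, derive safe_mode.
Round 3 — R2, derive gpu_fault.
Round 4 — R3, derive disk_detected.
Round 5 — R9, derive beep_code_3.
Derived: led_red (round 1), beep_code_3 (round 5), safe_mode (round 2), fan_spinning (round 1). power_on never appears in any round.

power_on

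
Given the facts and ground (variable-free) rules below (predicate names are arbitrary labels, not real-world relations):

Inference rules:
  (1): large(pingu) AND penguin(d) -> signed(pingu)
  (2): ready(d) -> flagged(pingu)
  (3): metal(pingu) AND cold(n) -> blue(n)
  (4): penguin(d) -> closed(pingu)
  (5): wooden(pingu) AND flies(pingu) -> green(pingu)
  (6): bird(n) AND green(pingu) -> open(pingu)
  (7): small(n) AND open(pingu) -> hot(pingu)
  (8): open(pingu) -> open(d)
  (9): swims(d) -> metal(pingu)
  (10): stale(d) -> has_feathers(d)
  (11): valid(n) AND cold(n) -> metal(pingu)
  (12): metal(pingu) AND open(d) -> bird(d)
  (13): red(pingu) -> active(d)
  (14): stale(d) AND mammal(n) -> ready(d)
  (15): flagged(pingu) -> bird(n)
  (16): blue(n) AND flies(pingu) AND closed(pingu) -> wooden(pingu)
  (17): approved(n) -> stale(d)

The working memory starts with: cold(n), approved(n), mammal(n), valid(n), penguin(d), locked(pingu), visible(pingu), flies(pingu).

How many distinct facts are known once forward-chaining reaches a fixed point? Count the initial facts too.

21

Round 1 fires (4), (11), (17), giving closed(pingu), metal(pingu), stale(d).
Round 2 fires (3), (10), (14), giving blue(n), has_feathers(d), ready(d).
Round 3 fires (2), (16), giving flagged(pingu), wooden(pingu).
Round 4 fires (5), (15), giving green(pingu), bird(n).
Round 5 fires (6), giving open(pingu).
Round 6 fires (8), giving open(d).
Round 7 fires (12), giving bird(d).
Closure: {approved(n), bird(d), bird(n), blue(n), closed(pingu), cold(n), flagged(pingu), flies(pingu), green(pingu), has_feathers(d), locked(pingu), mammal(n), metal(pingu), open(d), open(pingu), penguin(d), ready(d), stale(d), valid(n), visible(pingu), wooden(pingu)} — 21 facts.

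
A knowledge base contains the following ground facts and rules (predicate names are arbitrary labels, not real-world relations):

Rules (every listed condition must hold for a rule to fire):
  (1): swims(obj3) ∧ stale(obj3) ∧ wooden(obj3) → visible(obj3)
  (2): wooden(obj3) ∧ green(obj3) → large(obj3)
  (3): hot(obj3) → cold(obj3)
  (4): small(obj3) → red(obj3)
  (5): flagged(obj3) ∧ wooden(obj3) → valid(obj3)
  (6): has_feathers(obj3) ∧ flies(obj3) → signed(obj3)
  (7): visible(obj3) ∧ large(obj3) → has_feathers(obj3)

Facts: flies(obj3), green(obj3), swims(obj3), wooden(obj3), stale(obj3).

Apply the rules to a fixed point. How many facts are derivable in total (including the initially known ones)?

9

Round 1: (1) [swims(obj3) ∧ stale(obj3) ∧ wooden(obj3) → visible(obj3)]; (2) [wooden(obj3) ∧ green(obj3) → large(obj3)]. New: visible(obj3), large(obj3).
Round 2: (7) [visible(obj3) ∧ large(obj3) → has_feathers(obj3)]. New: has_feathers(obj3).
Round 3: (6) [has_feathers(obj3) ∧ flies(obj3) → signed(obj3)]. New: signed(obj3).
Closure: {flies(obj3), green(obj3), has_feathers(obj3), large(obj3), signed(obj3), stale(obj3), swims(obj3), visible(obj3), wooden(obj3)} — 9 facts.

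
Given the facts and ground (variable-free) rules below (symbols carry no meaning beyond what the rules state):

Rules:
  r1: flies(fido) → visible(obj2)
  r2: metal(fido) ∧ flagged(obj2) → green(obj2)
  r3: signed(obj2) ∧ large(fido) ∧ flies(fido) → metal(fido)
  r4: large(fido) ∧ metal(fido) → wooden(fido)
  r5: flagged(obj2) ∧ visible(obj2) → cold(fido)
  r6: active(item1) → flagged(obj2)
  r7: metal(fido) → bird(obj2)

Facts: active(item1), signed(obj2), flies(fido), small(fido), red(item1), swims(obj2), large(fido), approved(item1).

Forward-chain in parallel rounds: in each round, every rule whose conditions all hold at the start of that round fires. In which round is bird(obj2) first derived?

Round 1 — r1, r3, r6, derive visible(obj2), metal(fido), flagged(obj2).
Round 2 — r2, r4, r5, r7, derive green(obj2), wooden(fido), cold(fido), bird(obj2).
bird(obj2) first appears in round 2.

2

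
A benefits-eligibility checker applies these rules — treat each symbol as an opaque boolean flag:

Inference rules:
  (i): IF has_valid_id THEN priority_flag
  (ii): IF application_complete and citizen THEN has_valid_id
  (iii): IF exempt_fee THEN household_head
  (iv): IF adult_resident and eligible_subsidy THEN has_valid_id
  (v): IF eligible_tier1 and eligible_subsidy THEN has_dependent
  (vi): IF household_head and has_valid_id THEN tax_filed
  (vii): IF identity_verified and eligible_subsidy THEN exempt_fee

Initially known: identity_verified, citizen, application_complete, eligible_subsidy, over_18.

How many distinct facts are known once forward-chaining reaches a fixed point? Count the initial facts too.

10

Round 1: (ii) [IF application_complete and citizen THEN has_valid_id]; (vii) [IF identity_verified and eligible_subsidy THEN exempt_fee]. Adds has_valid_id, exempt_fee.
Round 2: (i) [IF has_valid_id THEN priority_flag]; (iii) [IF exempt_fee THEN household_head]. Adds priority_flag, household_head.
Round 3: (vi) [IF household_head and has_valid_id THEN tax_filed]. Adds tax_filed.
Closure: {application_complete, citizen, eligible_subsidy, exempt_fee, has_valid_id, household_head, identity_verified, over_18, priority_flag, tax_filed} — 10 facts.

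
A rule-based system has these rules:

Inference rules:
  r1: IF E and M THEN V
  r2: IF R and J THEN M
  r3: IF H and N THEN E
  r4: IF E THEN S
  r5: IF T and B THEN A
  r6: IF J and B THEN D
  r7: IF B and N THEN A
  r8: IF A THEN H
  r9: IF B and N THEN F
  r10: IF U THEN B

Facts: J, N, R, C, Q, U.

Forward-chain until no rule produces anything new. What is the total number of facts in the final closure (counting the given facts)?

[1] r2 [IF R and J THEN M]; r10 [IF U THEN B]. ⇒ new: M, B.
[2] r6 [IF J and B THEN D]; r7 [IF B and N THEN A]; r9 [IF B and N THEN F]. ⇒ new: D, A, F.
[3] r8 [IF A THEN H]. ⇒ new: H.
[4] r3 [IF H and N THEN E]. ⇒ new: E.
[5] r1 [IF E and M THEN V]; r4 [IF E THEN S]. ⇒ new: V, S.
Closure: {A, B, C, D, E, F, H, J, M, N, Q, R, S, U, V} — 15 facts.

15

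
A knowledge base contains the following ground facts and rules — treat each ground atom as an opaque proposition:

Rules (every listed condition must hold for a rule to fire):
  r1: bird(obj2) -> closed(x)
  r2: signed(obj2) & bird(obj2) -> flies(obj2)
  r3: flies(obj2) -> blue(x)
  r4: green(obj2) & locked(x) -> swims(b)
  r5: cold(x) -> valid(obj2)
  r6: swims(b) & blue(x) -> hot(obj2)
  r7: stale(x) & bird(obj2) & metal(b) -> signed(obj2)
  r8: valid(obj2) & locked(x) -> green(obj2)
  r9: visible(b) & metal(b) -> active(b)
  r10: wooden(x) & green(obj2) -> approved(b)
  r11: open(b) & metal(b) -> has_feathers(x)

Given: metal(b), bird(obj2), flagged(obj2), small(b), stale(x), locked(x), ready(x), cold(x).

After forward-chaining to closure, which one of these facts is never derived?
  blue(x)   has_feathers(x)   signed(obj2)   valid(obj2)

Round 1 — r1, r5, r7, derive closed(x), valid(obj2), signed(obj2).
Round 2 — r2, r8, derive flies(obj2), green(obj2).
Round 3 — r3, r4, derive blue(x), swims(b).
Round 4 — r6, derive hot(obj2).
Derived: signed(obj2) (round 1), blue(x) (round 3), valid(obj2) (round 1). has_feathers(x) never appears in any round.

has_feathers(x)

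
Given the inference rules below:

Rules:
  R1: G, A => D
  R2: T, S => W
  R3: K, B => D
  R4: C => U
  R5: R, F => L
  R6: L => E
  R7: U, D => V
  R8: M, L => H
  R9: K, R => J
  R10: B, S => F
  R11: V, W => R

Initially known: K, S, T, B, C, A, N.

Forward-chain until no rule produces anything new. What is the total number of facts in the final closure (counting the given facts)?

Round 1: R2 [T, S => W]; R3 [K, B => D]; R4 [C => U]; R10 [B, S => F]. New: W, D, U, F.
Round 2: R7 [U, D => V]. New: V.
Round 3: R11 [V, W => R]. New: R.
Round 4: R5 [R, F => L]; R9 [K, R => J]. New: L, J.
Round 5: R6 [L => E]. New: E.
Closure: {A, B, C, D, E, F, J, K, L, N, R, S, T, U, V, W} — 16 facts.

16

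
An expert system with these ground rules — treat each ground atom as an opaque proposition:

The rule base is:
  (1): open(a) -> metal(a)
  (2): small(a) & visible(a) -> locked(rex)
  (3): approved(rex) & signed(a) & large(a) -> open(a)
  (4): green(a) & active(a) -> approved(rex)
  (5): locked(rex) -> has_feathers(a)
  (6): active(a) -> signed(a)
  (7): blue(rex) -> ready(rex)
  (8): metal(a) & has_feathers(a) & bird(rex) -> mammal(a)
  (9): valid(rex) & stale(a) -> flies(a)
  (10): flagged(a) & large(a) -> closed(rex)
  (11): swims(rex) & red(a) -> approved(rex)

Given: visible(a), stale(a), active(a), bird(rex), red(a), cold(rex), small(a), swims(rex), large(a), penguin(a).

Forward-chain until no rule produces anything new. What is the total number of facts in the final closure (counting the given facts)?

[1] (2) [small(a) & visible(a) -> locked(rex)]; (6) [active(a) -> signed(a)]; (11) [swims(rex) & red(a) -> approved(rex)]. ⇒ new: locked(rex), signed(a), approved(rex).
[2] (3) [approved(rex) & signed(a) & large(a) -> open(a)]; (5) [locked(rex) -> has_feathers(a)]. ⇒ new: open(a), has_feathers(a).
[3] (1) [open(a) -> metal(a)]. ⇒ new: metal(a).
[4] (8) [metal(a) & has_feathers(a) & bird(rex) -> mammal(a)]. ⇒ new: mammal(a).
Closure: {active(a), approved(rex), bird(rex), cold(rex), has_feathers(a), large(a), locked(rex), mammal(a), metal(a), open(a), penguin(a), red(a), signed(a), small(a), stale(a), swims(rex), visible(a)} — 17 facts.

17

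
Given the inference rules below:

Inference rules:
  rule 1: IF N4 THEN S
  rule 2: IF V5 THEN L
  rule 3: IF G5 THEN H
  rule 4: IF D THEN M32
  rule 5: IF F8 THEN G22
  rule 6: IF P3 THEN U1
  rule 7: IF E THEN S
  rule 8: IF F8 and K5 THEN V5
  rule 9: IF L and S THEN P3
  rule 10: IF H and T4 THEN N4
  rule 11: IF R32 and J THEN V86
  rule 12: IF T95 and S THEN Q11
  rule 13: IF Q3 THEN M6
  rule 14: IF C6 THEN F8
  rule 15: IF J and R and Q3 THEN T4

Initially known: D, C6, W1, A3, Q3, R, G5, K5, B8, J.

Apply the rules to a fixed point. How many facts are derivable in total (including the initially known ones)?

[1] rule 3 [IF G5 THEN H]; rule 4 [IF D THEN M32]; rule 13 [IF Q3 THEN M6]; rule 14 [IF C6 THEN F8]; rule 15 [IF J and R and Q3 THEN T4]. ⇒ new: H, M32, M6, F8, T4.
[2] rule 5 [IF F8 THEN G22]; rule 8 [IF F8 and K5 THEN V5]; rule 10 [IF H and T4 THEN N4]. ⇒ new: G22, V5, N4.
[3] rule 1 [IF N4 THEN S]; rule 2 [IF V5 THEN L]. ⇒ new: S, L.
[4] rule 9 [IF L and S THEN P3]. ⇒ new: P3.
[5] rule 6 [IF P3 THEN U1]. ⇒ new: U1.
Closure: {A3, B8, C6, D, F8, G22, G5, H, J, K5, L, M32, M6, N4, P3, Q3, R, S, T4, U1, V5, W1} — 22 facts.

22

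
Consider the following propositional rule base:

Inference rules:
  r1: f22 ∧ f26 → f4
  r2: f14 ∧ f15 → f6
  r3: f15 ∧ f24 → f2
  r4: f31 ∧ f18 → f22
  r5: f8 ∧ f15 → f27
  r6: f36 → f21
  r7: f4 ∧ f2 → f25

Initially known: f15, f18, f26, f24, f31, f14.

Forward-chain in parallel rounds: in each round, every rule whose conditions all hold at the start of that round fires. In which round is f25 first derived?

Round 1: r2 [f14 ∧ f15 → f6]; r3 [f15 ∧ f24 → f2]; r4 [f31 ∧ f18 → f22]. New: f6, f2, f22.
Round 2: r1 [f22 ∧ f26 → f4]. New: f4.
Round 3: r7 [f4 ∧ f2 → f25]. New: f25.
f25 first appears in round 3.

3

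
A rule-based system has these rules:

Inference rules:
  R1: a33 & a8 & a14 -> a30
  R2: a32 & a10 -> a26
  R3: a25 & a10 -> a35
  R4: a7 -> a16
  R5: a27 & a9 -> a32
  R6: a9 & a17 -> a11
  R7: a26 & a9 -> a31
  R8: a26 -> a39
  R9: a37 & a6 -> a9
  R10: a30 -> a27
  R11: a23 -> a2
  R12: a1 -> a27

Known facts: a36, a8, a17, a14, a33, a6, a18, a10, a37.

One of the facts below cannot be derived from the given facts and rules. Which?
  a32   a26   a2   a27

a2

Round 1 fires R1, R9, giving a30, a9.
Round 2 fires R6, R10, giving a11, a27.
Round 3 fires R5, giving a32.
Round 4 fires R2, giving a26.
Round 5 fires R7, R8, giving a31, a39.
Derived: a32 (round 3), a26 (round 4), a27 (round 2). a2 never appears in any round.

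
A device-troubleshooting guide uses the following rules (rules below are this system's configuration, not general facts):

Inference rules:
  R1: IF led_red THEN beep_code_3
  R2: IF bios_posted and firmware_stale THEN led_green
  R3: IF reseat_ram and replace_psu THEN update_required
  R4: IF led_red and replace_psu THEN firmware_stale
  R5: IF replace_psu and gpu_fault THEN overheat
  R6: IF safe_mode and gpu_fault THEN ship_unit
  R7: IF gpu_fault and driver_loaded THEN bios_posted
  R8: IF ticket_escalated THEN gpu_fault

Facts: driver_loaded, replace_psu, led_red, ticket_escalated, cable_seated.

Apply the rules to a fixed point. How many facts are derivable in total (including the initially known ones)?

11

[1] R1 [IF led_red THEN beep_code_3]; R4 [IF led_red and replace_psu THEN firmware_stale]; R8 [IF ticket_escalated THEN gpu_fault]. ⇒ new: beep_code_3, firmware_stale, gpu_fault.
[2] R5 [IF replace_psu and gpu_fault THEN overheat]; R7 [IF gpu_fault and driver_loaded THEN bios_posted]. ⇒ new: overheat, bios_posted.
[3] R2 [IF bios_posted and firmware_stale THEN led_green]. ⇒ new: led_green.
Closure: {beep_code_3, bios_posted, cable_seated, driver_loaded, firmware_stale, gpu_fault, led_green, led_red, overheat, replace_psu, ticket_escalated} — 11 facts.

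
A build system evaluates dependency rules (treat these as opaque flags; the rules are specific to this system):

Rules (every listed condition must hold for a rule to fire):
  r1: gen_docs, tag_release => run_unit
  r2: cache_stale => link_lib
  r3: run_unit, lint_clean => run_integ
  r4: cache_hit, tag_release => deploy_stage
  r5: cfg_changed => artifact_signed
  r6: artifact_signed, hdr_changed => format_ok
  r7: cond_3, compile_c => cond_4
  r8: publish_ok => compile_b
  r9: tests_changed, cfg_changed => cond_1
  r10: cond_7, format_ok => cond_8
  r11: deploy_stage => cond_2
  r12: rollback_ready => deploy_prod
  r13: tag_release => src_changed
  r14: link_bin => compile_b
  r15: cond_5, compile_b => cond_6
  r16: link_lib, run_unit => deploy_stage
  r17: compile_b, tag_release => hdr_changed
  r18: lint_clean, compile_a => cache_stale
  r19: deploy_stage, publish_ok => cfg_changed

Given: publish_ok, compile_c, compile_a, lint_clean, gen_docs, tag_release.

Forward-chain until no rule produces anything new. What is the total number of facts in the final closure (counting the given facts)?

Round 1 — r1, r8, r13, r18, derive run_unit, compile_b, src_changed, cache_stale.
Round 2 — r2, r3, r17, derive link_lib, run_integ, hdr_changed.
Round 3 — r16, derive deploy_stage.
Round 4 — r11, r19, derive cond_2, cfg_changed.
Round 5 — r5, derive artifact_signed.
Round 6 — r6, derive format_ok.
Closure: {artifact_signed, cache_stale, cfg_changed, compile_a, compile_b, compile_c, cond_2, deploy_stage, format_ok, gen_docs, hdr_changed, link_lib, lint_clean, publish_ok, run_integ, run_unit, src_changed, tag_release} — 18 facts.

18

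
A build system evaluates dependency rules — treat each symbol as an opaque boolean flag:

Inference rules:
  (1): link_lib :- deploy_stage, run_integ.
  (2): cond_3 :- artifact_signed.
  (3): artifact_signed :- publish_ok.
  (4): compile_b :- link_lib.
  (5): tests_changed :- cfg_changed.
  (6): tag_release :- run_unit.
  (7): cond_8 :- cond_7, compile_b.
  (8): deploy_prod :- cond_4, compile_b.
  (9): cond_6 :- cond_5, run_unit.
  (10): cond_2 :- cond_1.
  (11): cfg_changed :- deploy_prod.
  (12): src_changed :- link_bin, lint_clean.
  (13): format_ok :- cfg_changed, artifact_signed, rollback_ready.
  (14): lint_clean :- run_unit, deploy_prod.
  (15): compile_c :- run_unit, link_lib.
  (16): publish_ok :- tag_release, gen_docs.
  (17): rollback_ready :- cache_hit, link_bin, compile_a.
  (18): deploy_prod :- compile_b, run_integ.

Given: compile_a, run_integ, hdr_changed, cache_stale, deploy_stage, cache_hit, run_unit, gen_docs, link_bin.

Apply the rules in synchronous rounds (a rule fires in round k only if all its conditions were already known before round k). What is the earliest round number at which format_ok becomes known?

Round 1 — (1), (6), (17), derive link_lib, tag_release, rollback_ready.
Round 2 — (4), (15), (16), derive compile_b, compile_c, publish_ok.
Round 3 — (3), (18), derive artifact_signed, deploy_prod.
Round 4 — (2), (11), (14), derive cond_3, cfg_changed, lint_clean.
Round 5 — (5), (12), (13), derive tests_changed, src_changed, format_ok.
format_ok first appears in round 5.

5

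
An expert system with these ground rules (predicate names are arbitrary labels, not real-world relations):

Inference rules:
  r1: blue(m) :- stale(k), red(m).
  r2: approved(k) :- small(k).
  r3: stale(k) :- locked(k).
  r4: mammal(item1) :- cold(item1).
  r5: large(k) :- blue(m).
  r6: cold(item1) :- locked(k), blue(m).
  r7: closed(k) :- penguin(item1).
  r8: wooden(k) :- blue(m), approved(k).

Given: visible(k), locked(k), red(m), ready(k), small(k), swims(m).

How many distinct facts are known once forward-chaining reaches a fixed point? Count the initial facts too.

Round 1: r2 [approved(k) :- small(k).]; r3 [stale(k) :- locked(k).]. New: approved(k), stale(k).
Round 2: r1 [blue(m) :- stale(k), red(m).]. New: blue(m).
Round 3: r5 [large(k) :- blue(m).]; r6 [cold(item1) :- locked(k), blue(m).]; r8 [wooden(k) :- blue(m), approved(k).]. New: large(k), cold(item1), wooden(k).
Round 4: r4 [mammal(item1) :- cold(item1).]. New: mammal(item1).
Closure: {approved(k), blue(m), cold(item1), large(k), locked(k), mammal(item1), ready(k), red(m), small(k), stale(k), swims(m), visible(k), wooden(k)} — 13 facts.

13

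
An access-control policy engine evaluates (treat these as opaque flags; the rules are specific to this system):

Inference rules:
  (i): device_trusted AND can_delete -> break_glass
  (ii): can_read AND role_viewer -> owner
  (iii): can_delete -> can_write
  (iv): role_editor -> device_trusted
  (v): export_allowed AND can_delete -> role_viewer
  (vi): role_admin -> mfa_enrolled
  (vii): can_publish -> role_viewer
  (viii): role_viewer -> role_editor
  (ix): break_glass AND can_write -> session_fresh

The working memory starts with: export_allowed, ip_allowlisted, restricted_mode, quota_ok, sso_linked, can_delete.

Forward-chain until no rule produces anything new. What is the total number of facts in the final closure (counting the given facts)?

Round 1 fires (iii), (v), giving can_write, role_viewer.
Round 2 fires (viii), giving role_editor.
Round 3 fires (iv), giving device_trusted.
Round 4 fires (i), giving break_glass.
Round 5 fires (ix), giving session_fresh.
Closure: {break_glass, can_delete, can_write, device_trusted, export_allowed, ip_allowlisted, quota_ok, restricted_mode, role_editor, role_viewer, session_fresh, sso_linked} — 12 facts.

12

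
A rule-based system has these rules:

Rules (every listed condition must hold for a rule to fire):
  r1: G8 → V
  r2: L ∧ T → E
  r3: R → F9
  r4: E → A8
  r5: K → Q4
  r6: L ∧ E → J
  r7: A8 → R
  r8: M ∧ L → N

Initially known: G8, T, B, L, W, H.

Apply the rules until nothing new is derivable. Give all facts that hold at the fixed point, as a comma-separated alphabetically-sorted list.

A8, B, E, F9, G8, H, J, L, R, T, V, W

Round 1: r1 [G8 → V]; r2 [L ∧ T → E]. New: V, E.
Round 2: r4 [E → A8]; r6 [L ∧ E → J]. New: A8, J.
Round 3: r7 [A8 → R]. New: R.
Round 4: r3 [R → F9]. New: F9.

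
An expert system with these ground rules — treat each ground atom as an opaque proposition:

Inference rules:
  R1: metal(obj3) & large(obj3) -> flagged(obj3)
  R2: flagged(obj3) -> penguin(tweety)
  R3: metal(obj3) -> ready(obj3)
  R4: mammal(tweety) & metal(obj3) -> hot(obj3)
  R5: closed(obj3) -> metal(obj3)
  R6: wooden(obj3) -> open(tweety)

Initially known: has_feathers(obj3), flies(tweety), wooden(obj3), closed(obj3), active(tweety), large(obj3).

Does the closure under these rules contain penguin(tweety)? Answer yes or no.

yes

Round 1 — R5, R6, derive metal(obj3), open(tweety).
Round 2 — R1, R3, derive flagged(obj3), ready(obj3).
Round 3 — R2, derive penguin(tweety).
penguin(tweety) appears in round 3, so it is derivable.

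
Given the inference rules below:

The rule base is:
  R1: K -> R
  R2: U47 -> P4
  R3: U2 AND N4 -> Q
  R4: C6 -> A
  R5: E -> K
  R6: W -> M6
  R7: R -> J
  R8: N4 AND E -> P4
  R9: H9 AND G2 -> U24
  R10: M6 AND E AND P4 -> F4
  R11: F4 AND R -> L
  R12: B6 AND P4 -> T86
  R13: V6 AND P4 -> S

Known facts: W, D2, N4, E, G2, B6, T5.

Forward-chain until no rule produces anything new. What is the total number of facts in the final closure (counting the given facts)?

15

Round 1: R5 [E -> K]; R6 [W -> M6]; R8 [N4 AND E -> P4]. Adds K, M6, P4.
Round 2: R1 [K -> R]; R10 [M6 AND E AND P4 -> F4]; R12 [B6 AND P4 -> T86]. Adds R, F4, T86.
Round 3: R7 [R -> J]; R11 [F4 AND R -> L]. Adds J, L.
Closure: {B6, D2, E, F4, G2, J, K, L, M6, N4, P4, R, T5, T86, W} — 15 facts.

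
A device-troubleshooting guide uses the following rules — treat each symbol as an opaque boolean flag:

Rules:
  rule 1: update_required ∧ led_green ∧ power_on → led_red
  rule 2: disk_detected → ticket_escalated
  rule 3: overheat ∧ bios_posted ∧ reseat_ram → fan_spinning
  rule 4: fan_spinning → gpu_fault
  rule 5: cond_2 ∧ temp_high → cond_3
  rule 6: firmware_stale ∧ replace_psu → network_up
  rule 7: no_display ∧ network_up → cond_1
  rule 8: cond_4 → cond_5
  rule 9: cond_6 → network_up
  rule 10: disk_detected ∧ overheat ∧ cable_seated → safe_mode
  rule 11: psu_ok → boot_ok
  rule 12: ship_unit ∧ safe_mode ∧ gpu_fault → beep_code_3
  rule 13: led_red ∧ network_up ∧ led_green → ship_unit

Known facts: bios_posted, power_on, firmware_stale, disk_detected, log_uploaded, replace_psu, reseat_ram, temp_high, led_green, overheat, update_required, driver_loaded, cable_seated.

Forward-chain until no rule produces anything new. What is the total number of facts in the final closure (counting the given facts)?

21

Round 1: rule 1 [update_required ∧ led_green ∧ power_on → led_red]; rule 2 [disk_detected → ticket_escalated]; rule 3 [overheat ∧ bios_posted ∧ reseat_ram → fan_spinning]; rule 6 [firmware_stale ∧ replace_psu → network_up]; rule 10 [disk_detected ∧ overheat ∧ cable_seated → safe_mode]. Adds led_red, ticket_escalated, fan_spinning, network_up, safe_mode.
Round 2: rule 4 [fan_spinning → gpu_fault]; rule 13 [led_red ∧ network_up ∧ led_green → ship_unit]. Adds gpu_fault, ship_unit.
Round 3: rule 12 [ship_unit ∧ safe_mode ∧ gpu_fault → beep_code_3]. Adds beep_code_3.
Closure: {beep_code_3, bios_posted, cable_seated, disk_detected, driver_loaded, fan_spinning, firmware_stale, gpu_fault, led_green, led_red, log_uploaded, network_up, overheat, power_on, replace_psu, reseat_ram, safe_mode, ship_unit, temp_high, ticket_escalated, update_required} — 21 facts.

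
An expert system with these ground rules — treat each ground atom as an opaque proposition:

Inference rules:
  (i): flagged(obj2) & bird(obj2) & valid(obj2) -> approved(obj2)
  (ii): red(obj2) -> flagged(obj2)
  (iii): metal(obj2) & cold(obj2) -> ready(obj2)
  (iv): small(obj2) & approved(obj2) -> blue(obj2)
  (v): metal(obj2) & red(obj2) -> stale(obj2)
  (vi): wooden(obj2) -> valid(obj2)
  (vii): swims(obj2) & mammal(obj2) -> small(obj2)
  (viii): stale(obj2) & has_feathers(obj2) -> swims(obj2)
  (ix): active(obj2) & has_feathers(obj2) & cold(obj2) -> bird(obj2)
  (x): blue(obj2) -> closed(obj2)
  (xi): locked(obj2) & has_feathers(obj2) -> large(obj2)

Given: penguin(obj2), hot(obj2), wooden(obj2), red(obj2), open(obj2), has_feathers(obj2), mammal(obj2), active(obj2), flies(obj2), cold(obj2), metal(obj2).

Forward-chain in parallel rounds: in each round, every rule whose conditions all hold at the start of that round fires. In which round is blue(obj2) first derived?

4

[1] (ii) [red(obj2) -> flagged(obj2)]; (iii) [metal(obj2) & cold(obj2) -> ready(obj2)]; (v) [metal(obj2) & red(obj2) -> stale(obj2)]; (vi) [wooden(obj2) -> valid(obj2)]; (ix) [active(obj2) & has_feathers(obj2) & cold(obj2) -> bird(obj2)]. ⇒ new: flagged(obj2), ready(obj2), stale(obj2), valid(obj2), bird(obj2).
[2] (i) [flagged(obj2) & bird(obj2) & valid(obj2) -> approved(obj2)]; (viii) [stale(obj2) & has_feathers(obj2) -> swims(obj2)]. ⇒ new: approved(obj2), swims(obj2).
[3] (vii) [swims(obj2) & mammal(obj2) -> small(obj2)]. ⇒ new: small(obj2).
[4] (iv) [small(obj2) & approved(obj2) -> blue(obj2)]. ⇒ new: blue(obj2).
blue(obj2) first appears in round 4.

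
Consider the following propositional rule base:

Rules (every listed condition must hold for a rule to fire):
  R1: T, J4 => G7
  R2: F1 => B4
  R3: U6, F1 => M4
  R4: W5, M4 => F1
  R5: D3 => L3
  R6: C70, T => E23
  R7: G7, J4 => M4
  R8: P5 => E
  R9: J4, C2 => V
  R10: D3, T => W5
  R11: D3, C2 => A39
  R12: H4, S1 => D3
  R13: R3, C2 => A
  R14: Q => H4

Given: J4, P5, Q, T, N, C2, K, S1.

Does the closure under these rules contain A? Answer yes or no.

no

[1] R1 [T, J4 => G7]; R8 [P5 => E]; R9 [J4, C2 => V]; R14 [Q => H4]. ⇒ new: G7, E, V, H4.
[2] R7 [G7, J4 => M4]; R12 [H4, S1 => D3]. ⇒ new: M4, D3.
[3] R5 [D3 => L3]; R10 [D3, T => W5]; R11 [D3, C2 => A39]. ⇒ new: L3, W5, A39.
[4] R4 [W5, M4 => F1]. ⇒ new: F1.
[5] R2 [F1 => B4]. ⇒ new: B4.
Fixed point reached. A is concluded only by R13; R13 needs R3 (never derived).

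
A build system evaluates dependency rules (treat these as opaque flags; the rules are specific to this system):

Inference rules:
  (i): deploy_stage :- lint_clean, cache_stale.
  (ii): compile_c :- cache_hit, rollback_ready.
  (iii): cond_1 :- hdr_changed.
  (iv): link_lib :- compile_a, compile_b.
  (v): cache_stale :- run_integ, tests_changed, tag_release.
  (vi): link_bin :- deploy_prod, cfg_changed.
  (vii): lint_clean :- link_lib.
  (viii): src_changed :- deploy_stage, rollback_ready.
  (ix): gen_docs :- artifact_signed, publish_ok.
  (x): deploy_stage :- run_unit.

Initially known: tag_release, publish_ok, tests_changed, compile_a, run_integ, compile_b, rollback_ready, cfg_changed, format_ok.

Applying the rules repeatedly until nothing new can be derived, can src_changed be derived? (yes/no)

Round 1 fires (iv), (v), giving link_lib, cache_stale.
Round 2 fires (vii), giving lint_clean.
Round 3 fires (i), giving deploy_stage.
Round 4 fires (viii), giving src_changed.
src_changed appears in round 4, so it is derivable.

yes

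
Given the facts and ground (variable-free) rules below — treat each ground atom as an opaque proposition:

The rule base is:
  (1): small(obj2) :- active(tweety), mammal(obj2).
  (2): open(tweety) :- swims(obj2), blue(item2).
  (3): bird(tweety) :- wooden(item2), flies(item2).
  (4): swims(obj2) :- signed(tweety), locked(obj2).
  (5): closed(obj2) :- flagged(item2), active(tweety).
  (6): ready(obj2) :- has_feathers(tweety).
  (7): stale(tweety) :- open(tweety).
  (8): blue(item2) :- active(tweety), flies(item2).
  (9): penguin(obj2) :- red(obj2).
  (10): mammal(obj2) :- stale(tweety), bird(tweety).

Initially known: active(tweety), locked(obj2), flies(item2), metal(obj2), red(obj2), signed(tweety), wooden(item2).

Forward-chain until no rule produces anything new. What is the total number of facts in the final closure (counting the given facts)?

Round 1: (3) [bird(tweety) :- wooden(item2), flies(item2).]; (4) [swims(obj2) :- signed(tweety), locked(obj2).]; (8) [blue(item2) :- active(tweety), flies(item2).]; (9) [penguin(obj2) :- red(obj2).]. New: bird(tweety), swims(obj2), blue(item2), penguin(obj2).
Round 2: (2) [open(tweety) :- swims(obj2), blue(item2).]. New: open(tweety).
Round 3: (7) [stale(tweety) :- open(tweety).]. New: stale(tweety).
Round 4: (10) [mammal(obj2) :- stale(tweety), bird(tweety).]. New: mammal(obj2).
Round 5: (1) [small(obj2) :- active(tweety), mammal(obj2).]. New: small(obj2).
Closure: {active(tweety), bird(tweety), blue(item2), flies(item2), locked(obj2), mammal(obj2), metal(obj2), open(tweety), penguin(obj2), red(obj2), signed(tweety), small(obj2), stale(tweety), swims(obj2), wooden(item2)} — 15 facts.

15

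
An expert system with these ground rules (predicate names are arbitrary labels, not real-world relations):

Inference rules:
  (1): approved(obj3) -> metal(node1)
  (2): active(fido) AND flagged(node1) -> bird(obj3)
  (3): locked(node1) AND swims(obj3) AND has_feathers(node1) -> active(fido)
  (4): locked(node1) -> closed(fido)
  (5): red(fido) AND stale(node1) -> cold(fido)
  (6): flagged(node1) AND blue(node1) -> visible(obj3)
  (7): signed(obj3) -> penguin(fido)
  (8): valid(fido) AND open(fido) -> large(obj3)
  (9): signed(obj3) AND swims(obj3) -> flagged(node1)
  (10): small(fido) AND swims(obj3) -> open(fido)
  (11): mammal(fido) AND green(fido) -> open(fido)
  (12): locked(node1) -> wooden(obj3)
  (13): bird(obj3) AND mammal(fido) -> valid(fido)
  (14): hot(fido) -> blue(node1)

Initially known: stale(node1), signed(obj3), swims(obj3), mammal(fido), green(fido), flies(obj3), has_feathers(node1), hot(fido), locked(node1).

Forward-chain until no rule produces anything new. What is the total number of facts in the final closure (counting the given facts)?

[1] (3) [locked(node1) AND swims(obj3) AND has_feathers(node1) -> active(fido)]; (4) [locked(node1) -> closed(fido)]; (7) [signed(obj3) -> penguin(fido)]; (9) [signed(obj3) AND swims(obj3) -> flagged(node1)]; (11) [mammal(fido) AND green(fido) -> open(fido)]; (12) [locked(node1) -> wooden(obj3)]; (14) [hot(fido) -> blue(node1)]. ⇒ new: active(fido), closed(fido), penguin(fido), flagged(node1), open(fido), wooden(obj3), blue(node1).
[2] (2) [active(fido) AND flagged(node1) -> bird(obj3)]; (6) [flagged(node1) AND blue(node1) -> visible(obj3)]. ⇒ new: bird(obj3), visible(obj3).
[3] (13) [bird(obj3) AND mammal(fido) -> valid(fido)]. ⇒ new: valid(fido).
[4] (8) [valid(fido) AND open(fido) -> large(obj3)]. ⇒ new: large(obj3).
Closure: {active(fido), bird(obj3), blue(node1), closed(fido), flagged(node1), flies(obj3), green(fido), has_feathers(node1), hot(fido), large(obj3), locked(node1), mammal(fido), open(fido), penguin(fido), signed(obj3), stale(node1), swims(obj3), valid(fido), visible(obj3), wooden(obj3)} — 20 facts.

20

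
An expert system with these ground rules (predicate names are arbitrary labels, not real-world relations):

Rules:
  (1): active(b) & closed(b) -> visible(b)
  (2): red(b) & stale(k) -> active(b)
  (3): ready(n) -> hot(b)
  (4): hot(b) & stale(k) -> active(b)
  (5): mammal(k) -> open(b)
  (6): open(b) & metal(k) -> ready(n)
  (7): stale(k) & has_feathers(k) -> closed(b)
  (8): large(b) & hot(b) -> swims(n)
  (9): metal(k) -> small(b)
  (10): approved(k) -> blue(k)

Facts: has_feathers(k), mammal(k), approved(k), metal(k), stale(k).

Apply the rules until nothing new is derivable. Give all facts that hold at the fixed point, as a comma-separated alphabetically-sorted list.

Round 1: (5) [mammal(k) -> open(b)]; (7) [stale(k) & has_feathers(k) -> closed(b)]; (9) [metal(k) -> small(b)]; (10) [approved(k) -> blue(k)]. New: open(b), closed(b), small(b), blue(k).
Round 2: (6) [open(b) & metal(k) -> ready(n)]. New: ready(n).
Round 3: (3) [ready(n) -> hot(b)]. New: hot(b).
Round 4: (4) [hot(b) & stale(k) -> active(b)]. New: active(b).
Round 5: (1) [active(b) & closed(b) -> visible(b)]. New: visible(b).

active(b), approved(k), blue(k), closed(b), has_feathers(k), hot(b), mammal(k), metal(k), open(b), ready(n), small(b), stale(k), visible(b)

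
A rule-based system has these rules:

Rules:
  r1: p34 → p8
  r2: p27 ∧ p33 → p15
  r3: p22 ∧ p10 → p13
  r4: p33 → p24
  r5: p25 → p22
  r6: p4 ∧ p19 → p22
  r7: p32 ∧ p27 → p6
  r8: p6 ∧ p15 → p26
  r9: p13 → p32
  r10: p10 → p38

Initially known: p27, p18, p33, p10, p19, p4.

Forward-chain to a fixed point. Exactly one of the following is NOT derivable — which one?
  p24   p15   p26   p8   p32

Round 1 — r2, r4, r6, r10, derive p15, p24, p22, p38.
Round 2 — r3, derive p13.
Round 3 — r9, derive p32.
Round 4 — r7, derive p6.
Round 5 — r8, derive p26.
Derived: p15 (round 1), p26 (round 5), p24 (round 1), p32 (round 3). p8 never appears in any round.

p8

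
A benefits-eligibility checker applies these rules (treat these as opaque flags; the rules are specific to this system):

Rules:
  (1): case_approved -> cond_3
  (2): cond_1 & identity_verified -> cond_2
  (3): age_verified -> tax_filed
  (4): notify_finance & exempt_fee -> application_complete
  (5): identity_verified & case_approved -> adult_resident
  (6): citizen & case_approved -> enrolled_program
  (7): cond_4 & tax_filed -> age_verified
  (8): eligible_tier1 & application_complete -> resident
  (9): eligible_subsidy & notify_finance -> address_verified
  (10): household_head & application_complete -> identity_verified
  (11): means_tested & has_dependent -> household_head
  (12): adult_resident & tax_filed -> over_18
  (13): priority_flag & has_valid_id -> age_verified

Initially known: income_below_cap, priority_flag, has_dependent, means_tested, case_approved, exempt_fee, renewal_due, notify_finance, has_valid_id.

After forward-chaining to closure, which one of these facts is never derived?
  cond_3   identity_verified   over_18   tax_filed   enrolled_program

enrolled_program

Round 1 — (1), (4), (11), (13), derive cond_3, application_complete, household_head, age_verified.
Round 2 — (3), (10), derive tax_filed, identity_verified.
Round 3 — (5), derive adult_resident.
Round 4 — (12), derive over_18.
Derived: cond_3 (round 1), identity_verified (round 2), over_18 (round 4), tax_filed (round 2). enrolled_program never appears in any round.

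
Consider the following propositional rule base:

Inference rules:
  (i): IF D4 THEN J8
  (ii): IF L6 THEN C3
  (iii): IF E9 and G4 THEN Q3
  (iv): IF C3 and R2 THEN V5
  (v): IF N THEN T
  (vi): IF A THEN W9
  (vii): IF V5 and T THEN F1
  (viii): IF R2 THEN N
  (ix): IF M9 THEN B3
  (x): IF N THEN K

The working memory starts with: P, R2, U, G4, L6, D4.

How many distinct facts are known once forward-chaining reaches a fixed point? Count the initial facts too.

13

Round 1: (i) [IF D4 THEN J8]; (ii) [IF L6 THEN C3]; (viii) [IF R2 THEN N]. New: J8, C3, N.
Round 2: (iv) [IF C3 and R2 THEN V5]; (v) [IF N THEN T]; (x) [IF N THEN K]. New: V5, T, K.
Round 3: (vii) [IF V5 and T THEN F1]. New: F1.
Closure: {C3, D4, F1, G4, J8, K, L6, N, P, R2, T, U, V5} — 13 facts.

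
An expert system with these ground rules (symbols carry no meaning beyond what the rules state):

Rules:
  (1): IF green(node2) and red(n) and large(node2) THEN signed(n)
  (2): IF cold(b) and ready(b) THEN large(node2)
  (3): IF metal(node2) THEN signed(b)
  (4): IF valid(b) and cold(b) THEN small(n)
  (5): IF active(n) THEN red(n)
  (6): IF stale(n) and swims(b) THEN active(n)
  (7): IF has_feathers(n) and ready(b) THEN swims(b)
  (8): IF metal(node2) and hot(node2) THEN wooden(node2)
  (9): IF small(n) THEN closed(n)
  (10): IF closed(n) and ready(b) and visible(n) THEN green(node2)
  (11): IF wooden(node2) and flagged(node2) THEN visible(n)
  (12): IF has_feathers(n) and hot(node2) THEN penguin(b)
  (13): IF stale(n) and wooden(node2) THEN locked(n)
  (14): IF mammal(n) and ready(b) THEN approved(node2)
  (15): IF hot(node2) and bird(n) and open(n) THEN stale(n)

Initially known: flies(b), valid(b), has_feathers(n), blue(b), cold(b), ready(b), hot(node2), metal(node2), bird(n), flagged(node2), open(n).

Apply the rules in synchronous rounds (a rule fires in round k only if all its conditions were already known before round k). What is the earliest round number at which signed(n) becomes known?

Round 1 — (2), (3), (4), (7), (8), (12), (15), derive large(node2), signed(b), small(n), swims(b), wooden(node2), penguin(b), stale(n).
Round 2 — (6), (9), (11), (13), derive active(n), closed(n), visible(n), locked(n).
Round 3 — (5), (10), derive red(n), green(node2).
Round 4 — (1), derive signed(n).
signed(n) first appears in round 4.

4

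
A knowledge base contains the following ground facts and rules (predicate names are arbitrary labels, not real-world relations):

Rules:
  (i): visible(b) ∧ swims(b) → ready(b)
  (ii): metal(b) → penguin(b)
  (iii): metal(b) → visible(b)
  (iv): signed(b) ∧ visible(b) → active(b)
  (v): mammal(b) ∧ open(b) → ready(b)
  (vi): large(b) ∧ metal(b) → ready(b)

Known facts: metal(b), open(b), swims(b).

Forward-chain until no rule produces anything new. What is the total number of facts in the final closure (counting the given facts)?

Round 1 fires (ii), (iii), giving penguin(b), visible(b).
Round 2 fires (i), giving ready(b).
Closure: {metal(b), open(b), penguin(b), ready(b), swims(b), visible(b)} — 6 facts.

6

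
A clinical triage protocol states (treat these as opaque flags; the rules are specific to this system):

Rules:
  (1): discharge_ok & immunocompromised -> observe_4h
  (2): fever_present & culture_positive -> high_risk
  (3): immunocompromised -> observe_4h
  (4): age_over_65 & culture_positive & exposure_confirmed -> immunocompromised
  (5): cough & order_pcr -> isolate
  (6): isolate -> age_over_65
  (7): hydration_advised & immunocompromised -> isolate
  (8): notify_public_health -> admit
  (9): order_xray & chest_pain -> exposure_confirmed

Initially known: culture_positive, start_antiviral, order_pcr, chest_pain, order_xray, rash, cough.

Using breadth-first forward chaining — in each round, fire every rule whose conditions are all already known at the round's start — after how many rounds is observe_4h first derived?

4

Round 1: (5) [cough & order_pcr -> isolate]; (9) [order_xray & chest_pain -> exposure_confirmed]. New: isolate, exposure_confirmed.
Round 2: (6) [isolate -> age_over_65]. New: age_over_65.
Round 3: (4) [age_over_65 & culture_positive & exposure_confirmed -> immunocompromised]. New: immunocompromised.
Round 4: (3) [immunocompromised -> observe_4h]. New: observe_4h.
observe_4h first appears in round 4.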